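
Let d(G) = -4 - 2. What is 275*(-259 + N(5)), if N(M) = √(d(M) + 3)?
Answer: -71225 + 275*I*√3 ≈ -71225.0 + 476.31*I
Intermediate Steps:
d(G) = -6
N(M) = I*√3 (N(M) = √(-6 + 3) = √(-3) = I*√3)
275*(-259 + N(5)) = 275*(-259 + I*√3) = -71225 + 275*I*√3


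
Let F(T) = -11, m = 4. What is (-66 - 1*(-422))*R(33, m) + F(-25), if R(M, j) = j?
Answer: 1413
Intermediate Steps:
(-66 - 1*(-422))*R(33, m) + F(-25) = (-66 - 1*(-422))*4 - 11 = (-66 + 422)*4 - 11 = 356*4 - 11 = 1424 - 11 = 1413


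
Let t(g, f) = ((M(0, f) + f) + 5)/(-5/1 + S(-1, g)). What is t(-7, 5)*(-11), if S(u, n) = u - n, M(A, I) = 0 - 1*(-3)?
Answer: -143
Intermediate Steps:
M(A, I) = 3 (M(A, I) = 0 + 3 = 3)
t(g, f) = (8 + f)/(-6 - g) (t(g, f) = ((3 + f) + 5)/(-5/1 + (-1 - g)) = (8 + f)/(-5*1 + (-1 - g)) = (8 + f)/(-5 + (-1 - g)) = (8 + f)/(-6 - g))
t(-7, 5)*(-11) = ((-8 - 1*5)/(6 - 7))*(-11) = ((-8 - 5)/(-1))*(-11) = -1*(-13)*(-11) = 13*(-11) = -143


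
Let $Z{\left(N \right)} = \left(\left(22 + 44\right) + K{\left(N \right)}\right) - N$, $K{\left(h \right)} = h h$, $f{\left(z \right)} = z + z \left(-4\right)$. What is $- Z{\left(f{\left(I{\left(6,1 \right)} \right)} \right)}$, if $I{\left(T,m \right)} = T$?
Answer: $-408$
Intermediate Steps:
$f{\left(z \right)} = - 3 z$ ($f{\left(z \right)} = z - 4 z = - 3 z$)
$K{\left(h \right)} = h^{2}$
$Z{\left(N \right)} = 66 + N^{2} - N$ ($Z{\left(N \right)} = \left(\left(22 + 44\right) + N^{2}\right) - N = \left(66 + N^{2}\right) - N = 66 + N^{2} - N$)
$- Z{\left(f{\left(I{\left(6,1 \right)} \right)} \right)} = - (66 + \left(\left(-3\right) 6\right)^{2} - \left(-3\right) 6) = - (66 + \left(-18\right)^{2} - -18) = - (66 + 324 + 18) = \left(-1\right) 408 = -408$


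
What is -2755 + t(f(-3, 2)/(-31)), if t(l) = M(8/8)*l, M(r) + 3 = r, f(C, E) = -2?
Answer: -85409/31 ≈ -2755.1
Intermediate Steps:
M(r) = -3 + r
t(l) = -2*l (t(l) = (-3 + 8/8)*l = (-3 + 8*(1/8))*l = (-3 + 1)*l = -2*l)
-2755 + t(f(-3, 2)/(-31)) = -2755 - (-4)/(-31) = -2755 - (-4)*(-1)/31 = -2755 - 2*2/31 = -2755 - 4/31 = -85409/31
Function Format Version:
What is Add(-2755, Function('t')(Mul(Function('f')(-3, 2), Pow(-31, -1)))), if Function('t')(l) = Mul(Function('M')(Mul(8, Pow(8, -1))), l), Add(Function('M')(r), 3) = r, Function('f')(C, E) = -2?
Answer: Rational(-85409, 31) ≈ -2755.1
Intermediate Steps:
Function('M')(r) = Add(-3, r)
Function('t')(l) = Mul(-2, l) (Function('t')(l) = Mul(Add(-3, Mul(8, Pow(8, -1))), l) = Mul(Add(-3, Mul(8, Rational(1, 8))), l) = Mul(Add(-3, 1), l) = Mul(-2, l))
Add(-2755, Function('t')(Mul(Function('f')(-3, 2), Pow(-31, -1)))) = Add(-2755, Mul(-2, Mul(-2, Pow(-31, -1)))) = Add(-2755, Mul(-2, Mul(-2, Rational(-1, 31)))) = Add(-2755, Mul(-2, Rational(2, 31))) = Add(-2755, Rational(-4, 31)) = Rational(-85409, 31)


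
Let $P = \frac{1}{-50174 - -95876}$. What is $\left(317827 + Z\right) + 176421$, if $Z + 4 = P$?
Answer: $\frac{22587939289}{45702} \approx 4.9424 \cdot 10^{5}$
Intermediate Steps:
$P = \frac{1}{45702}$ ($P = \frac{1}{-50174 + 95876} = \frac{1}{45702} \approx 2.1881 \cdot 10^{-5}$)
$Z = - \frac{182807}{45702}$ ($Z = -4 + \frac{1}{45702} = - \frac{182807}{45702} \approx -4.0$)
$\left(317827 + Z\right) + 176421 = \left(317827 - \frac{182807}{45702}\right) + 176421 = \frac{14525146747}{45702} + 176421 = \frac{22587939289}{45702}$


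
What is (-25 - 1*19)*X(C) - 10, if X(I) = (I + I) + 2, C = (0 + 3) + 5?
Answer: -802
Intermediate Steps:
C = 8 (C = 3 + 5 = 8)
X(I) = 2 + 2*I (X(I) = 2*I + 2 = 2 + 2*I)
(-25 - 1*19)*X(C) - 10 = (-25 - 1*19)*(2 + 2*8) - 10 = (-25 - 19)*(2 + 16) - 10 = -44*18 - 10 = -792 - 10 = -802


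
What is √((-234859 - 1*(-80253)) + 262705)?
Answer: 3*√12011 ≈ 328.78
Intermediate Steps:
√((-234859 - 1*(-80253)) + 262705) = √((-234859 + 80253) + 262705) = √(-154606 + 262705) = √108099 = 3*√12011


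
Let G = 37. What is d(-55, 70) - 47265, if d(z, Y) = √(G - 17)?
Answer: -47265 + 2*√5 ≈ -47261.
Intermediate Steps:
d(z, Y) = 2*√5 (d(z, Y) = √(37 - 17) = √20 = 2*√5)
d(-55, 70) - 47265 = 2*√5 - 47265 = -47265 + 2*√5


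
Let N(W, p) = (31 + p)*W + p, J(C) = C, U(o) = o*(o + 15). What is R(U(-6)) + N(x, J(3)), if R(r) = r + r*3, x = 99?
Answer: 3153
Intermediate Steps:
U(o) = o*(15 + o)
R(r) = 4*r (R(r) = r + 3*r = 4*r)
N(W, p) = p + W*(31 + p) (N(W, p) = W*(31 + p) + p = p + W*(31 + p))
R(U(-6)) + N(x, J(3)) = 4*(-6*(15 - 6)) + (3 + 31*99 + 99*3) = 4*(-6*9) + (3 + 3069 + 297) = 4*(-54) + 3369 = -216 + 3369 = 3153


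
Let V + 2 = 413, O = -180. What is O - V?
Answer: -591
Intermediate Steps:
V = 411 (V = -2 + 413 = 411)
O - V = -180 - 1*411 = -180 - 411 = -591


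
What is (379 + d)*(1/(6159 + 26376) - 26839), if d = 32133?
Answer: -28389701562368/32535 ≈ -8.7259e+8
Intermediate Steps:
(379 + d)*(1/(6159 + 26376) - 26839) = (379 + 32133)*(1/(6159 + 26376) - 26839) = 32512*(1/32535 - 26839) = 32512*(-873206864/32535) = -28389701562368/32535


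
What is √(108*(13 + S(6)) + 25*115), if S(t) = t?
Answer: √4927 ≈ 70.193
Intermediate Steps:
√(108*(13 + S(6)) + 25*115) = √(108*(13 + 6) + 25*115) = √(108*19 + 2875) = √(2052 + 2875) = √4927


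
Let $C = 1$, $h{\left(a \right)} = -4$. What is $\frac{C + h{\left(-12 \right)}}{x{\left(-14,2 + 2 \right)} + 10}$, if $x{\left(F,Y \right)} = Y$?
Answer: $- \frac{3}{14} \approx -0.21429$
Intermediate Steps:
$\frac{C + h{\left(-12 \right)}}{x{\left(-14,2 + 2 \right)} + 10} = \frac{1 - 4}{\left(2 + 2\right) + 10} = \frac{1}{4 + 10} \left(-3\right) = \frac{1}{14} \left(-3\right) = - \frac{3}{14}$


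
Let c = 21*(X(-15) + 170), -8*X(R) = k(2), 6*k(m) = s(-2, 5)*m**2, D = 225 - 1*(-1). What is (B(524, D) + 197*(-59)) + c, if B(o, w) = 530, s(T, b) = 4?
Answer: -7530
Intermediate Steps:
D = 226 (D = 225 + 1 = 226)
k(m) = 2*m**2/3 (k(m) = (4*m**2)/6 = 2*m**2/3)
X(R) = -1/3 (X(R) = -2**2/12 = -4/12 = -1/8*8/3 = -1/3)
c = 3563 (c = 21*(-1/3 + 170) = 21*(509/3) = 3563)
(B(524, D) + 197*(-59)) + c = (530 + 197*(-59)) + 3563 = (530 - 11623) + 3563 = -11093 + 3563 = -7530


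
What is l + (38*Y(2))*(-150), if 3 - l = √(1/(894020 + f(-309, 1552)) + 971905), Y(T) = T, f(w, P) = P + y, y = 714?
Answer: -11397 - √780759076954197666/896286 ≈ -12383.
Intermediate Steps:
f(w, P) = 714 + P (f(w, P) = P + 714 = 714 + P)
l = 3 - √780759076954197666/896286 (l = 3 - √(1/(894020 + (714 + 1552)) + 971905) = 3 - √(1/(894020 + 2266) + 971905) = 3 - √(1/896286 + 971905) = 3 - √(871104844831/896286) = 3 - √780759076954197666/896286 ≈ -982.85)
l + (38*Y(2))*(-150) = (3 - √780759076954197666/896286) + (38*2)*(-150) = (3 - √780759076954197666/896286) + 76*(-150) = (3 - √780759076954197666/896286) - 11400 = -11397 - √780759076954197666/896286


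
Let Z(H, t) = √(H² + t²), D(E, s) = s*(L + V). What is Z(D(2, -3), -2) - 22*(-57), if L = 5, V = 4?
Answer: 1254 + √733 ≈ 1281.1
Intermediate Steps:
D(E, s) = 9*s (D(E, s) = s*(5 + 4) = s*9 = 9*s)
Z(D(2, -3), -2) - 22*(-57) = √((9*(-3))² + (-2)²) - 22*(-57) = √((-27)² + 4) + 1254 = √(729 + 4) + 1254 = √733 + 1254 = 1254 + √733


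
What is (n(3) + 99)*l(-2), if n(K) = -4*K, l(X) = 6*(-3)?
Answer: -1566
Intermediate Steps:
l(X) = -18
(n(3) + 99)*l(-2) = (-4*3 + 99)*(-18) = (-12 + 99)*(-18) = 87*(-18) = -1566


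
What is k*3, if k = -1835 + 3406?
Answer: 4713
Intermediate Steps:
k = 1571
k*3 = 1571*3 = 4713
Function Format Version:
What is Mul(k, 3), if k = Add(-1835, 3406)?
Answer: 4713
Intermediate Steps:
k = 1571
Mul(k, 3) = Mul(1571, 3) = 4713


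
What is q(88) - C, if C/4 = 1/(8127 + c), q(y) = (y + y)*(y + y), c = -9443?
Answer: 10191105/329 ≈ 30976.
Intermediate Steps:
q(y) = 4*y² (q(y) = (2*y)*(2*y) = 4*y²)
C = -1/329 (C = 4/(8127 - 9443) = 4/(-1316) = 4*(-1/1316) = -1/329 ≈ -0.0030395)
q(88) - C = 4*88² - 1*(-1/329) = 4*7744 + 1/329 = 30976 + 1/329 = 10191105/329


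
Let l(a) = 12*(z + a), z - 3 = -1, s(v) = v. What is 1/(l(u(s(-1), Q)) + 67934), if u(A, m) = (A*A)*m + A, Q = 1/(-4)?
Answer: 1/67943 ≈ 1.4718e-5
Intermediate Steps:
Q = -¼ ≈ -0.25000
z = 2 (z = 3 - 1 = 2)
u(A, m) = A + m*A² (u(A, m) = A²*m + A = m*A² + A = A + m*A²)
l(a) = 24 + 12*a (l(a) = 12*(2 + a) = 24 + 12*a)
1/(l(u(s(-1), Q)) + 67934) = 1/((24 + 12*(-(1 - 1*(-¼)))) + 67934) = 1/((24 + 12*(-(1 + ¼))) + 67934) = 1/((24 + 12*(-1*5/4)) + 67934) = 1/((24 + 12*(-5/4)) + 67934) = 1/((24 - 15) + 67934) = 1/(9 + 67934) = 1/67943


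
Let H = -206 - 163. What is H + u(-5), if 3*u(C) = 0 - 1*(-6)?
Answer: -367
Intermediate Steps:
u(C) = 2 (u(C) = (0 - 1*(-6))/3 = (0 + 6)/3 = (⅓)*6 = 2)
H = -369
H + u(-5) = -369 + 2 = -367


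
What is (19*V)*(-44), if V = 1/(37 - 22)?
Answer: -836/15 ≈ -55.733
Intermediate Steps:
V = 1/15 ≈ 0.066667
(19*V)*(-44) = (19*(1/15))*(-44) = (19/15)*(-44) = -836/15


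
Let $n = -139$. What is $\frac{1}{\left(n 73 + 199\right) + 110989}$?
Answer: $\frac{1}{101041} \approx 9.897 \cdot 10^{-6}$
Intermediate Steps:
$\frac{1}{\left(n 73 + 199\right) + 110989} = \frac{1}{\left(\left(-139\right) 73 + 199\right) + 110989} = \frac{1}{\left(-10147 + 199\right) + 110989} = \frac{1}{-9948 + 110989} = \frac{1}{101041}$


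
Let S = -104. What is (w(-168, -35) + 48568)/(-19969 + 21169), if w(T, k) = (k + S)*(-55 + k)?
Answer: 30539/600 ≈ 50.898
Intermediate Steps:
w(T, k) = (-104 + k)*(-55 + k) (w(T, k) = (k - 104)*(-55 + k) = (-104 + k)*(-55 + k))
(w(-168, -35) + 48568)/(-19969 + 21169) = ((5720 + (-35)**2 - 159*(-35)) + 48568)/(-19969 + 21169) = ((5720 + 1225 + 5565) + 48568)/1200 = (12510 + 48568)*(1/1200) = 61078*(1/1200) = 30539/600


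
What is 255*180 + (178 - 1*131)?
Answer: 45947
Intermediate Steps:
255*180 + (178 - 1*131) = 45900 + (178 - 131) = 45900 + 47 = 45947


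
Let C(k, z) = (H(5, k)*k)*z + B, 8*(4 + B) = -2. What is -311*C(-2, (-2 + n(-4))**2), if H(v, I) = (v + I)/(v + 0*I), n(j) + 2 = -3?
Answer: 392171/20 ≈ 19609.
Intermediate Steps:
n(j) = -5 (n(j) = -2 - 3 = -5)
H(v, I) = (I + v)/v (H(v, I) = (I + v)/(v + 0) = (I + v)/v)
B = -17/4 (B = -4 + (1/8)*(-2) = -4 - 1/4 = -17/4 ≈ -4.2500)
C(k, z) = -17/4 + k*z*(1 + k/5) (C(k, z) = (((k + 5)/5)*k)*z - 17/4 = (((5 + k)/5)*k)*z - 17/4 = ((1 + k/5)*k)*z - 17/4 = (k*(1 + k/5))*z - 17/4 = k*z*(1 + k/5) - 17/4 = -17/4 + k*z*(1 + k/5))
-311*C(-2, (-2 + n(-4))**2) = -311*(-17/4 + (1/5)*(-2)*(-2 - 5)**2*(5 - 2)) = -311*(-17/4 + (1/5)*(-2)*(-7)**2*3) = -311*(-17/4 + (1/5)*(-2)*49*3) = -311*(-17/4 - 294/5) = -311*(-1261/20) = 392171/20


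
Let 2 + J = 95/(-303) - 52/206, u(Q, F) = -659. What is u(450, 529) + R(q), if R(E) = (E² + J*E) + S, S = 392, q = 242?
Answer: 1800011471/31209 ≈ 57676.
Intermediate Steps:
J = -80081/31209 (J = -2 + (95/(-303) - 52/206) = -2 + (95*(-1/303) - 52*1/206) = -2 + (-95/303 - 26/103) = -2 - 17663/31209 = -80081/31209 ≈ -2.5660)
R(E) = 392 + E² - 80081*E/31209 (R(E) = (E² - 80081*E/31209) + 392 = 392 + E² - 80081*E/31209)
u(450, 529) + R(q) = -659 + (392 + 242² - 80081/31209*242) = -659 + (392 + 58564 - 19379602/31209) = -659 + 1820578202/31209 = 1800011471/31209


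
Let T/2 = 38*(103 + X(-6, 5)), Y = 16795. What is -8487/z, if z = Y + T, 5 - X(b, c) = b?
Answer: -8487/25459 ≈ -0.33336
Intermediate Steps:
X(b, c) = 5 - b
T = 8664 (T = 2*(38*(103 + (5 - 1*(-6)))) = 2*(38*(103 + (5 + 6))) = 2*(38*(103 + 11)) = 2*(38*114) = 2*4332 = 8664)
z = 25459 (z = 16795 + 8664 = 25459)
-8487/z = -8487/25459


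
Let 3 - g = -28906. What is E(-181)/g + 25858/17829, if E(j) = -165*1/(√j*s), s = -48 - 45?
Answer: 3694/2547 - 55*I*√181/162208399 ≈ 1.4503 - 4.5617e-6*I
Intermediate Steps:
g = 28909 (g = 3 - 1*(-28906) = 3 + 28906 = 28909)
s = -93
E(j) = 55/(31*√j) (E(j) = -165*(-1/(93*√j)) = -(-55)/(31*√j) = 55/(31*√j))
E(-181)/g + 25858/17829 = (55/(31*√(-181)))/28909 + 25858/17829 = (55*(-I*√181/181)/31)*(1/28909) + 25858*(1/17829) = -55*I*√181/5611*(1/28909) + 3694/2547 = -55*I*√181/162208399 + 3694/2547 = 3694/2547 - 55*I*√181/162208399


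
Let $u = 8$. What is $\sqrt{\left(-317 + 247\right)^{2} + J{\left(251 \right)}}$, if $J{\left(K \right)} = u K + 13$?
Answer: $3 \sqrt{769} \approx 83.193$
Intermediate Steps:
$J{\left(K \right)} = 13 + 8 K$ ($J{\left(K \right)} = 8 K + 13 = 13 + 8 K$)
$\sqrt{\left(-317 + 247\right)^{2} + J{\left(251 \right)}} = \sqrt{\left(-317 + 247\right)^{2} + \left(13 + 8 \cdot 251\right)} = \sqrt{\left(-70\right)^{2} + \left(13 + 2008\right)} = \sqrt{4900 + 2021} = \sqrt{6921} = 3 \sqrt{769}$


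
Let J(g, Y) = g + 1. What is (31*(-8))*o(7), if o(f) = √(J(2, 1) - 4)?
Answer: -248*I ≈ -248.0*I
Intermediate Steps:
J(g, Y) = 1 + g
o(f) = I (o(f) = √((1 + 2) - 4) = √(3 - 4) = √(-1) = I)
(31*(-8))*o(7) = (31*(-8))*I = -248*I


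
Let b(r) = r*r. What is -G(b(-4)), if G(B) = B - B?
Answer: 0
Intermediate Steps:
b(r) = r²
G(B) = 0
-G(b(-4)) = -1*0 = 0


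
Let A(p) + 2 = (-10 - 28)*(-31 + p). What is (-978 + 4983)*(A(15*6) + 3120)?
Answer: 3508380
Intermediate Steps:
A(p) = 1176 - 38*p (A(p) = -2 + (-10 - 28)*(-31 + p) = -2 - 38*(-31 + p) = -2 + (1178 - 38*p) = 1176 - 38*p)
(-978 + 4983)*(A(15*6) + 3120) = (-978 + 4983)*((1176 - 570*6) + 3120) = 4005*((1176 - 38*90) + 3120) = 4005*((1176 - 3420) + 3120) = 4005*(-2244 + 3120) = 4005*876 = 3508380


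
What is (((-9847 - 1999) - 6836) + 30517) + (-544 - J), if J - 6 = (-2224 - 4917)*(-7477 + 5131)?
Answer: -16741501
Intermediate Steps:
J = 16752792 (J = 6 + (-2224 - 4917)*(-7477 + 5131) = 6 - 7141*(-2346) = 6 + 16752786 = 16752792)
(((-9847 - 1999) - 6836) + 30517) + (-544 - J) = (((-9847 - 1999) - 6836) + 30517) + (-544 - 1*16752792) = ((-11846 - 6836) + 30517) + (-544 - 16752792) = (-18682 + 30517) - 16753336 = 11835 - 16753336 = -16741501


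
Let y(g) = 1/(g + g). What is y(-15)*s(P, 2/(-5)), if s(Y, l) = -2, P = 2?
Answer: 1/15 ≈ 0.066667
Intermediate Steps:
y(g) = 1/(2*g)
y(-15)*s(P, 2/(-5)) = ((½)/(-15))*(-2) = ((½)*(-1/15))*(-2) = -1/30*(-2) = 1/15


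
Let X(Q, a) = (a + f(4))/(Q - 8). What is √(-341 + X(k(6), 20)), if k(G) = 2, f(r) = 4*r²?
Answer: I*√355 ≈ 18.841*I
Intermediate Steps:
X(Q, a) = (64 + a)/(-8 + Q) (X(Q, a) = (a + 4*4²)/(Q - 8) = (a + 4*16)/(-8 + Q) = (a + 64)/(-8 + Q) = (64 + a)/(-8 + Q))
√(-341 + X(k(6), 20)) = √(-341 + (64 + 20)/(-8 + 2)) = √(-341 + 84/(-6)) = √(-341 - ⅙*84) = √(-341 - 14) = √(-355) = I*√355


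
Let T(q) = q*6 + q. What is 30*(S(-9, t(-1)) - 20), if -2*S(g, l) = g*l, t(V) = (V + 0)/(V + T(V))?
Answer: -4665/8 ≈ -583.13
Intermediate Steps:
T(q) = 7*q (T(q) = 6*q + q = 7*q)
t(V) = 1/8 (t(V) = (V + 0)/(V + 7*V) = V/((8*V)) = V*(1/(8*V)) = 1/8)
S(g, l) = -g*l/2
30*(S(-9, t(-1)) - 20) = 30*(-1/2*(-9)*1/8 - 20) = 30*(9/16 - 20) = 30*(-311/16) = -4665/8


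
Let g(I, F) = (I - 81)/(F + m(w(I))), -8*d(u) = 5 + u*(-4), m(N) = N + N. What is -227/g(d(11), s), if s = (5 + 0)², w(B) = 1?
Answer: 16344/203 ≈ 80.512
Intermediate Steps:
s = 25 (s = 5² = 25)
m(N) = 2*N
d(u) = -5/8 + u/2 (d(u) = -(5 + u*(-4))/8 = -(5 - 4*u)/8 = -5/8 + u/2)
g(I, F) = (-81 + I)/(2 + F) (g(I, F) = (I - 81)/(F + 2*1) = (-81 + I)/(F + 2) = (-81 + I)/(2 + F))
-227/g(d(11), s) = -227*(2 + 25)/(-81 + (-5/8 + (½)*11)) = -227*27/(-81 + (-5/8 + 11/2)) = -227*27/(-81 + 39/8) = -227/((1/27)*(-609/8)) = -227/(-203/72) = -227*(-72/203) = 16344/203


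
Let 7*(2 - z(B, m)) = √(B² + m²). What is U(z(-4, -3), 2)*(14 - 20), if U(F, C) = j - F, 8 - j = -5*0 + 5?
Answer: -72/7 ≈ -10.286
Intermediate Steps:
z(B, m) = 2 - √(B² + m²)/7
j = 3 (j = 8 - (-5*0 + 5) = 8 - (0 + 5) = 8 - 1*5 = 8 - 5 = 3)
U(F, C) = 3 - F
U(z(-4, -3), 2)*(14 - 20) = (3 - (2 - √((-4)² + (-3)²)/7))*(14 - 20) = (3 - (2 - √(16 + 9)/7))*(-6) = (3 - (2 - √25/7))*(-6) = (3 - (2 - ⅐*5))*(-6) = (3 - (2 - 5/7))*(-6) = (3 - 1*9/7)*(-6) = (3 - 9/7)*(-6) = (12/7)*(-6) = -72/7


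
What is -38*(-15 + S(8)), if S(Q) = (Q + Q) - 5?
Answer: 152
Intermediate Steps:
S(Q) = -5 + 2*Q (S(Q) = 2*Q - 5 = -5 + 2*Q)
-38*(-15 + S(8)) = -38*(-15 + (-5 + 2*8)) = -38*(-15 + (-5 + 16)) = -38*(-15 + 11) = -38*(-4) = 152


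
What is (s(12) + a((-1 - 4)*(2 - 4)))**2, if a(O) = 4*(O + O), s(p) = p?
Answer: 8464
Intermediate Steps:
a(O) = 8*O (a(O) = 4*(2*O) = 8*O)
(s(12) + a((-1 - 4)*(2 - 4)))**2 = (12 + 8*((-1 - 4)*(2 - 4)))**2 = (12 + 8*(-5*(-2)))**2 = (12 + 8*10)**2 = (12 + 80)**2 = 92**2 = 8464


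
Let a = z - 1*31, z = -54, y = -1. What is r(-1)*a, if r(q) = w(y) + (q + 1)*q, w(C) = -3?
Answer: 255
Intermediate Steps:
a = -85 (a = -54 - 1*31 = -54 - 31 = -85)
r(q) = -3 + q*(1 + q) (r(q) = -3 + (q + 1)*q = -3 + (1 + q)*q = -3 + q*(1 + q))
r(-1)*a = (-3 - 1 + (-1)**2)*(-85) = (-3 - 1 + 1)*(-85) = -3*(-85) = 255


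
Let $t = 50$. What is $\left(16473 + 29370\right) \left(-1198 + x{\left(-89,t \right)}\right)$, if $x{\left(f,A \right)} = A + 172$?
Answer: $-44742768$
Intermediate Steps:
$x{\left(f,A \right)} = 172 + A$
$\left(16473 + 29370\right) \left(-1198 + x{\left(-89,t \right)}\right) = \left(16473 + 29370\right) \left(-1198 + \left(172 + 50\right)\right) = 45843 \left(-1198 + 222\right) = 45843 \left(-976\right) = -44742768$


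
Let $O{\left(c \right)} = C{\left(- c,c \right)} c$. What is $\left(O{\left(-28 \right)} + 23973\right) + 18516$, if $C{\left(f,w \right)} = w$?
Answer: $43273$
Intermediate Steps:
$O{\left(c \right)} = c^{2}$ ($O{\left(c \right)} = c c = c^{2}$)
$\left(O{\left(-28 \right)} + 23973\right) + 18516 = \left(\left(-28\right)^{2} + 23973\right) + 18516 = \left(784 + 23973\right) + 18516 = 24757 + 18516 = 43273$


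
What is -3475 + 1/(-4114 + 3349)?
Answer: -2658376/765 ≈ -3475.0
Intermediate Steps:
-3475 + 1/(-4114 + 3349) = -3475 + 1/(-765) = -3475 - 1/765 = -2658376/765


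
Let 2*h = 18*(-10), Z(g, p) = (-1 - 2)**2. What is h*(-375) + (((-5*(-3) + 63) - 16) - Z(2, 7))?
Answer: 33803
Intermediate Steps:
Z(g, p) = 9 (Z(g, p) = (-3)**2 = 9)
h = -90 (h = (18*(-10))/2 = (1/2)*(-180) = -90)
h*(-375) + (((-5*(-3) + 63) - 16) - Z(2, 7)) = -90*(-375) + (((-5*(-3) + 63) - 16) - 1*9) = 33750 + (((15 + 63) - 16) - 9) = 33750 + ((78 - 16) - 9) = 33750 + (62 - 9) = 33750 + 53 = 33803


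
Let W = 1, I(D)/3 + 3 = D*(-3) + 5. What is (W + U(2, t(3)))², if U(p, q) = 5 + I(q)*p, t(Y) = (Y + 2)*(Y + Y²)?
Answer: 1127844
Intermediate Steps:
t(Y) = (2 + Y)*(Y + Y²)
I(D) = 6 - 9*D (I(D) = -9 + 3*(D*(-3) + 5) = -9 + 3*(-3*D + 5) = -9 + 3*(5 - 3*D) = -9 + (15 - 9*D) = 6 - 9*D)
U(p, q) = 5 + p*(6 - 9*q) (U(p, q) = 5 + (6 - 9*q)*p = 5 + p*(6 - 9*q))
(W + U(2, t(3)))² = (1 + (5 - 3*2*(-2 + 3*(3*(2 + 3² + 3*3)))))² = (1 + (5 - 3*2*(-2 + 3*(3*(2 + 9 + 9)))))² = (1 + (5 - 3*2*(-2 + 3*(3*20))))² = (1 + (5 - 3*2*(-2 + 3*60)))² = (1 + (5 - 3*2*(-2 + 180)))² = (1 + (5 - 3*2*178))² = (1 + (5 - 1068))² = (1 - 1063)² = (-1062)² = 1127844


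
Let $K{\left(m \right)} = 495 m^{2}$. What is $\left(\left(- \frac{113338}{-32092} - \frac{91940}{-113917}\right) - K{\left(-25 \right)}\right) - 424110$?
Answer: $- \frac{1340738235982557}{1827912182} \approx -7.3348 \cdot 10^{5}$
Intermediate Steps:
$\left(\left(- \frac{113338}{-32092} - \frac{91940}{-113917}\right) - K{\left(-25 \right)}\right) - 424110 = \left(\left(- \frac{113338}{-32092} - \frac{91940}{-113917}\right) - 495 \left(-25\right)^{2}\right) - 424110 = \left(\left(\left(-113338\right) \left(- \frac{1}{32092}\right) - - \frac{91940}{113917}\right) - 495 \cdot 625\right) - 424110 = \left(\left(\frac{56669}{16046} + \frac{91940}{113917}\right) - 309375\right) - 424110 = \left(\frac{7930831713}{1827912182} - 309375\right) - 424110 = - \frac{565502400474537}{1827912182} - 424110 = - \frac{1340738235982557}{1827912182}$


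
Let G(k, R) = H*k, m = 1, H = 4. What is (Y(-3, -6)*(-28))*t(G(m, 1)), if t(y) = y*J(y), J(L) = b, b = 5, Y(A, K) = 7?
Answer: -3920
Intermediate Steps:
G(k, R) = 4*k
J(L) = 5
t(y) = 5*y (t(y) = y*5 = 5*y)
(Y(-3, -6)*(-28))*t(G(m, 1)) = (7*(-28))*(5*(4*1)) = -980*4 = -196*20 = -3920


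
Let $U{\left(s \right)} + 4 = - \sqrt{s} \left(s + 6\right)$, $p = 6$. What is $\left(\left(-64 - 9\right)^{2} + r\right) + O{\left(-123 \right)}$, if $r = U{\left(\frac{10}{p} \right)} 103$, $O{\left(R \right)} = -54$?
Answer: $4863 - \frac{2369 \sqrt{15}}{9} \approx 3843.5$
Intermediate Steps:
$U{\left(s \right)} = -4 - \sqrt{s} \left(6 + s\right)$ ($U{\left(s \right)} = -4 + - \sqrt{s} \left(s + 6\right) = -4 + - \sqrt{s} \left(6 + s\right) = -4 - \sqrt{s} \left(6 + s\right)$)
$r = -412 - \frac{2369 \sqrt{15}}{9}$ ($r = \left(-4 - \left(\frac{10}{6}\right)^{\frac{3}{2}} - 6 \sqrt{\frac{10}{6}}\right) 103 = \left(-4 - \left(10 \cdot \frac{1}{6}\right)^{\frac{3}{2}} - 6 \sqrt{10 \cdot \frac{1}{6}}\right) 103 = \left(-4 - \left(\frac{5}{3}\right)^{\frac{3}{2}} - 6 \sqrt{\frac{5}{3}}\right) 103 = \left(-4 - \frac{5 \sqrt{15}}{9} - 6 \frac{\sqrt{15}}{3}\right) 103 = \left(-4 - \frac{5 \sqrt{15}}{9} - 2 \sqrt{15}\right) 103 = \left(-4 - \frac{23 \sqrt{15}}{9}\right) 103 = -412 - \frac{2369 \sqrt{15}}{9} \approx -1431.5$)
$\left(\left(-64 - 9\right)^{2} + r\right) + O{\left(-123 \right)} = \left(\left(-64 - 9\right)^{2} - \left(412 + \frac{2369 \sqrt{15}}{9}\right)\right) - 54 = \left(\left(-73\right)^{2} - \left(412 + \frac{2369 \sqrt{15}}{9}\right)\right) - 54 = \left(5329 - \left(412 + \frac{2369 \sqrt{15}}{9}\right)\right) - 54 = \left(4917 - \frac{2369 \sqrt{15}}{9}\right) - 54 = 4863 - \frac{2369 \sqrt{15}}{9}$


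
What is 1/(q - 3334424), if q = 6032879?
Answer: 1/2698455 ≈ 3.7058e-7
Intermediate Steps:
1/(q - 3334424) = 1/(6032879 - 3334424) = 1/2698455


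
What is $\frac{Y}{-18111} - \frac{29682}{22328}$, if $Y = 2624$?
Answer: $- \frac{298079687}{202191204} \approx -1.4742$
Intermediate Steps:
$\frac{Y}{-18111} - \frac{29682}{22328} = \frac{2624}{-18111} - \frac{29682}{22328} = 2624 \left(- \frac{1}{18111}\right) - \frac{14841}{11164} = - \frac{2624}{18111} - \frac{14841}{11164} = - \frac{298079687}{202191204}$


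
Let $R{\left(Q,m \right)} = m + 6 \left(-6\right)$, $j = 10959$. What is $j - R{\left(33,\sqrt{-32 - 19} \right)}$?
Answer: $10995 - i \sqrt{51} \approx 10995.0 - 7.1414 i$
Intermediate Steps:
$R{\left(Q,m \right)} = -36 + m$ ($R{\left(Q,m \right)} = m - 36 = -36 + m$)
$j - R{\left(33,\sqrt{-32 - 19} \right)} = 10959 - \left(-36 + \sqrt{-32 - 19}\right) = 10959 - \left(-36 + \sqrt{-51}\right) = 10959 - \left(-36 + i \sqrt{51}\right) = 10959 + \left(36 - i \sqrt{51}\right) = 10995 - i \sqrt{51}$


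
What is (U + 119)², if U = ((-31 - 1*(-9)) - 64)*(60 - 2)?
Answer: 23707161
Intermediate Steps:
U = -4988 (U = ((-31 + 9) - 64)*58 = (-22 - 64)*58 = -86*58 = -4988)
(U + 119)² = (-4988 + 119)² = (-4869)² = 23707161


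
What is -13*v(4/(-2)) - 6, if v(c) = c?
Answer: 20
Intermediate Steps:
-13*v(4/(-2)) - 6 = -52/(-2) - 6 = -52*(-1)/2 - 6 = -13*(-2) - 6 = 26 - 6 = 20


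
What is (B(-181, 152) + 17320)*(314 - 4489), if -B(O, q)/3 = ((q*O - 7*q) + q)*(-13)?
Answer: 4555826800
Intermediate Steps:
B(O, q) = -234*q + 39*O*q (B(O, q) = -3*((q*O - 7*q) + q)*(-13) = -3*((O*q - 7*q) + q)*(-13) = -3*((-7*q + O*q) + q)*(-13) = -3*(-6*q + O*q)*(-13) = -3*(78*q - 13*O*q) = -234*q + 39*O*q)
(B(-181, 152) + 17320)*(314 - 4489) = (39*152*(-6 - 181) + 17320)*(314 - 4489) = (39*152*(-187) + 17320)*(-4175) = (-1108536 + 17320)*(-4175) = -1091216*(-4175) = 4555826800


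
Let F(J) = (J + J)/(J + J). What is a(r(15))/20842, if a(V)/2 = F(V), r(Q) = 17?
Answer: 1/10421 ≈ 9.5960e-5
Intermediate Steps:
F(J) = 1 (F(J) = (2*J)/((2*J)) = (2*J)*(1/(2*J)) = 1)
a(V) = 2 (a(V) = 2*1 = 2)
a(r(15))/20842 = 2/20842 = 2*(1/20842) = 1/10421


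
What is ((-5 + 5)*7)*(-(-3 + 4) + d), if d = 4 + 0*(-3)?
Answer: 0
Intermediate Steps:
d = 4 (d = 4 + 0 = 4)
((-5 + 5)*7)*(-(-3 + 4) + d) = ((-5 + 5)*7)*(-(-3 + 4) + 4) = (0*7)*(-1*1 + 4) = 0*(-1 + 4) = 0*3 = 0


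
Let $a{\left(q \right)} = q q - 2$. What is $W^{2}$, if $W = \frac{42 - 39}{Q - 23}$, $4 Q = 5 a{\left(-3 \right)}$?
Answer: $\frac{16}{361} \approx 0.044321$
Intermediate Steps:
$a{\left(q \right)} = -2 + q^{2}$ ($a{\left(q \right)} = q^{2} - 2 = -2 + q^{2}$)
$Q = \frac{35}{4}$ ($Q = \frac{5 \left(-2 + \left(-3\right)^{2}\right)}{4} = \frac{5 \left(-2 + 9\right)}{4} = \frac{5 \cdot 7}{4} = \frac{1}{4} \cdot 35 = \frac{35}{4} \approx 8.75$)
$W = - \frac{4}{19}$ ($W = \frac{42 - 39}{\frac{35}{4} - 23} = \frac{3}{- \frac{57}{4}} = 3 \left(- \frac{4}{57}\right) = - \frac{4}{19} \approx -0.21053$)
$W^{2} = \left(- \frac{4}{19}\right)^{2} = \frac{16}{361}$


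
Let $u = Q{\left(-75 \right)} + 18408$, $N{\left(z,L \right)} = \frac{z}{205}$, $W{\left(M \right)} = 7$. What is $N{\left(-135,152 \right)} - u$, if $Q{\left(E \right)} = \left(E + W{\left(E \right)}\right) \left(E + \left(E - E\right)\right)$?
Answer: $- \frac{963855}{41} \approx -23509.0$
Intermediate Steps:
$N{\left(z,L \right)} = \frac{z}{205}$ ($N{\left(z,L \right)} = z \frac{1}{205} = \frac{z}{205}$)
$Q{\left(E \right)} = E \left(7 + E\right)$ ($Q{\left(E \right)} = \left(E + 7\right) \left(E + \left(E - E\right)\right) = \left(7 + E\right) \left(E + 0\right) = \left(7 + E\right) E = E \left(7 + E\right)$)
$u = 23508$ ($u = - 75 \left(7 - 75\right) + 18408 = \left(-75\right) \left(-68\right) + 18408 = 5100 + 18408 = 23508$)
$N{\left(-135,152 \right)} - u = \frac{1}{205} \left(-135\right) - 23508 = - \frac{27}{41} - 23508 = - \frac{963855}{41}$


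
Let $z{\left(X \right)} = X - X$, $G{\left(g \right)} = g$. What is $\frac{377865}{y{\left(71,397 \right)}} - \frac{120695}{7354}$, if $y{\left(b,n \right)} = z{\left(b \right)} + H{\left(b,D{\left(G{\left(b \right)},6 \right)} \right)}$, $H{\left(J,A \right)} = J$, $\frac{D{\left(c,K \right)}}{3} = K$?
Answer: $\frac{2770249865}{522134} \approx 5305.6$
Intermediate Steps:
$D{\left(c,K \right)} = 3 K$
$z{\left(X \right)} = 0$
$y{\left(b,n \right)} = b$ ($y{\left(b,n \right)} = 0 + b = b$)
$\frac{377865}{y{\left(71,397 \right)}} - \frac{120695}{7354} = \frac{377865}{71} - \frac{120695}{7354} = \frac{2770249865}{522134}$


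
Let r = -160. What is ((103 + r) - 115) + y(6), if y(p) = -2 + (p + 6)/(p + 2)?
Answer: -345/2 ≈ -172.50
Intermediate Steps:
y(p) = -2 + (6 + p)/(2 + p)
((103 + r) - 115) + y(6) = ((103 - 160) - 115) + (2 - 1*6)/(2 + 6) = (-57 - 115) + (2 - 6)/8 = -172 + (⅛)*(-4) = -172 - ½ = -345/2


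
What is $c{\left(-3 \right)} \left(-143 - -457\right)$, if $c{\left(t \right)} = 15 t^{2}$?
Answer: $42390$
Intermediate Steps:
$c{\left(-3 \right)} \left(-143 - -457\right) = 15 \left(-3\right)^{2} \left(-143 - -457\right) = 15 \cdot 9 \left(-143 + 457\right) = 135 \cdot 314 = 42390$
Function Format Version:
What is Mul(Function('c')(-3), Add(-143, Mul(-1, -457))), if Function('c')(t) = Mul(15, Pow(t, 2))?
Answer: 42390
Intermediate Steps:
Mul(Function('c')(-3), Add(-143, Mul(-1, -457))) = Mul(Mul(15, Pow(-3, 2)), Add(-143, Mul(-1, -457))) = Mul(Mul(15, 9), Add(-143, 457)) = Mul(135, 314) = 42390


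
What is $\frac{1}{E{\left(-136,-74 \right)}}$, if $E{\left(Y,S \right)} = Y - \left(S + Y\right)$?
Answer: $\frac{1}{74} \approx 0.013514$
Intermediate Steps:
$E{\left(Y,S \right)} = - S$ ($E{\left(Y,S \right)} = Y - \left(S + Y\right) = - S$)
$\frac{1}{E{\left(-136,-74 \right)}} = \frac{1}{\left(-1\right) \left(-74\right)} = \frac{1}{74}$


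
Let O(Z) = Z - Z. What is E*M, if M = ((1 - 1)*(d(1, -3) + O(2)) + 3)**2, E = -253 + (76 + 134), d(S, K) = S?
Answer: -387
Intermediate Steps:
O(Z) = 0
E = -43 (E = -253 + 210 = -43)
M = 9 (M = ((1 - 1)*(1 + 0) + 3)**2 = (0*1 + 3)**2 = (0 + 3)**2 = 3**2 = 9)
E*M = -43*9 = -387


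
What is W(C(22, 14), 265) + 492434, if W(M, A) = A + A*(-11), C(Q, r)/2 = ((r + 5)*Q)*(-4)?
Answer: 489784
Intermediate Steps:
C(Q, r) = -8*Q*(5 + r) (C(Q, r) = 2*(((r + 5)*Q)*(-4)) = 2*(((5 + r)*Q)*(-4)) = 2*((Q*(5 + r))*(-4)) = 2*(-4*Q*(5 + r)) = -8*Q*(5 + r))
W(M, A) = -10*A (W(M, A) = A - 11*A = -10*A)
W(C(22, 14), 265) + 492434 = -10*265 + 492434 = -2650 + 492434 = 489784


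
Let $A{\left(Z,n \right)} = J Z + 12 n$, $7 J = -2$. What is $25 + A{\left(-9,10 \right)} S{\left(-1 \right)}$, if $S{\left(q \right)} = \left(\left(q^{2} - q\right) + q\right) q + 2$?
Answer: $\frac{1033}{7} \approx 147.57$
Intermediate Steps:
$J = - \frac{2}{7}$ ($J = \frac{1}{7} \left(-2\right) = - \frac{2}{7} \approx -0.28571$)
$A{\left(Z,n \right)} = 12 n - \frac{2 Z}{7}$ ($A{\left(Z,n \right)} = - \frac{2 Z}{7} + 12 n = 12 n - \frac{2 Z}{7}$)
$S{\left(q \right)} = 2 + q^{3}$ ($S{\left(q \right)} = q^{2} q + 2 = q^{3} + 2 = 2 + q^{3}$)
$25 + A{\left(-9,10 \right)} S{\left(-1 \right)} = 25 + \left(12 \cdot 10 - - \frac{18}{7}\right) \left(2 + \left(-1\right)^{3}\right) = 25 + \left(120 + \frac{18}{7}\right) \left(2 - 1\right) = 25 + \frac{858}{7} \cdot 1 = 25 + \frac{858}{7} = \frac{1033}{7}$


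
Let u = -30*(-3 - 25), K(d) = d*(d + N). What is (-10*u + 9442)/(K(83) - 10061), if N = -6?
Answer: -521/1835 ≈ -0.28392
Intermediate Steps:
K(d) = d*(-6 + d) (K(d) = d*(d - 6) = d*(-6 + d))
u = 840 (u = -30*(-28) = 840)
(-10*u + 9442)/(K(83) - 10061) = (-10*840 + 9442)/(83*(-6 + 83) - 10061) = (-8400 + 9442)/(83*77 - 10061) = 1042/(6391 - 10061) = 1042/(-3670) = 1042*(-1/3670) = -521/1835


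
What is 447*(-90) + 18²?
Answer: -39906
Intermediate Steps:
447*(-90) + 18² = -40230 + 324 = -39906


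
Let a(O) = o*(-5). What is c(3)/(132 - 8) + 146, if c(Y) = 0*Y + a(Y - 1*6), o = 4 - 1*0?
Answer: 4521/31 ≈ 145.84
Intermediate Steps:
o = 4 (o = 4 + 0 = 4)
a(O) = -20 (a(O) = 4*(-5) = -20)
c(Y) = -20 (c(Y) = 0*Y - 20 = 0 - 20 = -20)
c(3)/(132 - 8) + 146 = -20/(132 - 8) + 146 = -20/124 + 146 = -20*1/124 + 146 = -5/31 + 146 = 4521/31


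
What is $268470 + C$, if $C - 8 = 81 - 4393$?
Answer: $264166$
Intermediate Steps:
$C = -4304$ ($C = 8 + \left(81 - 4393\right) = 8 - 4312 = -4304$)
$268470 + C = 268470 - 4304 = 264166$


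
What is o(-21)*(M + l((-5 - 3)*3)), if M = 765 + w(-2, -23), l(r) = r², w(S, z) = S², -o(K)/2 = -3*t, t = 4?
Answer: 32280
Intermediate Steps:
o(K) = 24 (o(K) = -(-6)*4 = -2*(-12) = 24)
M = 769 (M = 765 + (-2)² = 765 + 4 = 769)
o(-21)*(M + l((-5 - 3)*3)) = 24*(769 + ((-5 - 3)*3)²) = 24*(769 + (-8*3)²) = 24*(769 + (-24)²) = 24*(769 + 576) = 24*1345 = 32280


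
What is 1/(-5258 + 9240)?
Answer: 1/3982 ≈ 0.00025113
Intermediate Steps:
1/(-5258 + 9240) = 1/3982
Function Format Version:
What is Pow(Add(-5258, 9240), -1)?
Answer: Rational(1, 3982) ≈ 0.00025113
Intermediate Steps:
Pow(Add(-5258, 9240), -1) = Pow(3982, -1) = Rational(1, 3982)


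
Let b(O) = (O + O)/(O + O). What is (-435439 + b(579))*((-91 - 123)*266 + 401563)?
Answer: -150068916882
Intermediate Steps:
b(O) = 1 (b(O) = (2*O)/((2*O)) = (2*O)*(1/(2*O)) = 1)
(-435439 + b(579))*((-91 - 123)*266 + 401563) = (-435439 + 1)*((-91 - 123)*266 + 401563) = -435438*(-214*266 + 401563) = -435438*(-56924 + 401563) = -435438*344639 = -150068916882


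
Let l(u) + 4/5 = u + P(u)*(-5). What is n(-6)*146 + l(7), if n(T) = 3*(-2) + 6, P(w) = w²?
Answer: -1194/5 ≈ -238.80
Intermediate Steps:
l(u) = -⅘ + u - 5*u² (l(u) = -⅘ + (u + u²*(-5)) = -⅘ + (u - 5*u²) = -⅘ + u - 5*u²)
n(T) = 0 (n(T) = -6 + 6 = 0)
n(-6)*146 + l(7) = 0*146 + (-⅘ + 7 - 5*7²) = 0 + (-⅘ + 7 - 5*49) = 0 + (-⅘ + 7 - 245) = 0 - 1194/5 = -1194/5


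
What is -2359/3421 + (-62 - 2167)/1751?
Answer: -11756018/5990171 ≈ -1.9626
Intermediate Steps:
-2359/3421 + (-62 - 2167)/1751 = -2359*1/3421 - 2229*1/1751 = -2359/3421 - 2229/1751 = -11756018/5990171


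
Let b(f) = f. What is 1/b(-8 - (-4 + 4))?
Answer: -1/8 ≈ -0.12500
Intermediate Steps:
1/b(-8 - (-4 + 4)) = 1/(-8 - (-4 + 4)) = 1/(-8 - 1*0) = 1/(-8 + 0) = 1/(-8) = -1/8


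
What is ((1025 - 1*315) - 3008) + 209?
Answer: -2089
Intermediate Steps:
((1025 - 1*315) - 3008) + 209 = ((1025 - 315) - 3008) + 209 = (710 - 3008) + 209 = -2298 + 209 = -2089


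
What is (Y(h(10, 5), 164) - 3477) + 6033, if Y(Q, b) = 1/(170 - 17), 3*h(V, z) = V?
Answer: 391069/153 ≈ 2556.0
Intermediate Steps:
h(V, z) = V/3
Y(Q, b) = 1/153
(Y(h(10, 5), 164) - 3477) + 6033 = (1/153 - 3477) + 6033 = -531980/153 + 6033 = 391069/153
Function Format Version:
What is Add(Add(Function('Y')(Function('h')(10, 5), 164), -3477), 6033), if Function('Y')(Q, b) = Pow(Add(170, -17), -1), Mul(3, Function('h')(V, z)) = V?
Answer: Rational(391069, 153) ≈ 2556.0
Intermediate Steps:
Function('h')(V, z) = Mul(Rational(1, 3), V)
Function('Y')(Q, b) = Rational(1, 153) (Function('Y')(Q, b) = Pow(153, -1) = Rational(1, 153))
Add(Add(Function('Y')(Function('h')(10, 5), 164), -3477), 6033) = Add(Add(Rational(1, 153), -3477), 6033) = Add(Rational(-531980, 153), 6033) = Rational(391069, 153)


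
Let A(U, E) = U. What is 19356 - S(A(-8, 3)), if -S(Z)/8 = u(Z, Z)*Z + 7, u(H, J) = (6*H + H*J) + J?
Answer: 18900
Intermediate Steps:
u(H, J) = J + 6*H + H*J
S(Z) = -56 - 8*Z*(Z² + 7*Z) (S(Z) = -8*((Z + 6*Z + Z*Z)*Z + 7) = -8*((Z + 6*Z + Z²)*Z + 7) = -8*((Z² + 7*Z)*Z + 7) = -8*(Z*(Z² + 7*Z) + 7) = -8*(7 + Z*(Z² + 7*Z)) = -56 - 8*Z*(Z² + 7*Z))
19356 - S(A(-8, 3)) = 19356 - (-56 - 8*(-8)²*(7 - 8)) = 19356 - (-56 - 8*64*(-1)) = 19356 - (-56 + 512) = 19356 - 1*456 = 19356 - 456 = 18900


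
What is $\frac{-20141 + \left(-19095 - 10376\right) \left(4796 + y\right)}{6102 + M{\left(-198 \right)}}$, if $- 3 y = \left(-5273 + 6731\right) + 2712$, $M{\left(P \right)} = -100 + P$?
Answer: $- \frac{100398367}{5804} \approx -17298.0$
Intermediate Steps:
$y = -1390$ ($y = - \frac{\left(-5273 + 6731\right) + 2712}{3} = - \frac{1458 + 2712}{3} = \left(- \frac{1}{3}\right) 4170 = -1390$)
$\frac{-20141 + \left(-19095 - 10376\right) \left(4796 + y\right)}{6102 + M{\left(-198 \right)}} = \frac{-20141 + \left(-19095 - 10376\right) \left(4796 - 1390\right)}{6102 - 298} = \frac{-20141 - 100378226}{6102 - 298} = \frac{-20141 - 100378226}{5804} = \left(-100398367\right) \frac{1}{5804} = - \frac{100398367}{5804}$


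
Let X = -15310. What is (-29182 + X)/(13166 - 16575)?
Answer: 6356/487 ≈ 13.051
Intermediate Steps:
(-29182 + X)/(13166 - 16575) = (-29182 - 15310)/(13166 - 16575) = -44492/(-3409) = -44492*(-1/3409) = 6356/487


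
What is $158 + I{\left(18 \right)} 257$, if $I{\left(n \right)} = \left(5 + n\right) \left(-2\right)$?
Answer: $-11664$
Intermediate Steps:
$I{\left(n \right)} = -10 - 2 n$
$158 + I{\left(18 \right)} 257 = 158 + \left(-10 - 36\right) 257 = 158 - 11822 = -11664$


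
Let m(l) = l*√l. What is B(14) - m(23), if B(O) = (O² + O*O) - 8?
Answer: 384 - 23*√23 ≈ 273.70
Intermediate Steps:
m(l) = l^(3/2)
B(O) = -8 + 2*O² (B(O) = (O² + O²) - 8 = 2*O² - 8 = -8 + 2*O²)
B(14) - m(23) = (-8 + 2*14²) - 23^(3/2) = (-8 + 2*196) - 23*√23 = (-8 + 392) - 23*√23 = 384 - 23*√23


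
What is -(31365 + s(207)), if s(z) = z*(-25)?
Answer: -26190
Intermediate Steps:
s(z) = -25*z
-(31365 + s(207)) = -(31365 - 25*207) = -(31365 - 5175) = -1*26190 = -26190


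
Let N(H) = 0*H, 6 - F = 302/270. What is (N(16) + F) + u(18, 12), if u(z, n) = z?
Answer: 3089/135 ≈ 22.881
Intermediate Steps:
F = 659/135 (F = 6 - 302/270 = 6 - 1*151/135 = 6 - 151/135 = 659/135 ≈ 4.8815)
N(H) = 0
(N(16) + F) + u(18, 12) = (0 + 659/135) + 18 = 659/135 + 18 = 3089/135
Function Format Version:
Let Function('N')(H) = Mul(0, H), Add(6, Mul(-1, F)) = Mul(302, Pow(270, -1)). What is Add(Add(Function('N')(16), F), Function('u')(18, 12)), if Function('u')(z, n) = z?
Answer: Rational(3089, 135) ≈ 22.881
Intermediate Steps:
F = Rational(659, 135) (F = Add(6, Mul(-1, Mul(302, Pow(270, -1)))) = Add(6, Mul(-1, Mul(302, Rational(1, 270)))) = Add(6, Mul(-1, Rational(151, 135))) = Add(6, Rational(-151, 135)) = Rational(659, 135) ≈ 4.8815)
Function('N')(H) = 0
Add(Add(Function('N')(16), F), Function('u')(18, 12)) = Add(Add(0, Rational(659, 135)), 18) = Add(Rational(659, 135), 18) = Rational(3089, 135)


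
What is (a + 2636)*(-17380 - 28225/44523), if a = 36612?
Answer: -30371592450320/44523 ≈ -6.8216e+8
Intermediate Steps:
(a + 2636)*(-17380 - 28225/44523) = (36612 + 2636)*(-17380 - 28225/44523) = 39248*(-17380 - 28225*1/44523) = 39248*(-17380 - 28225/44523) = 39248*(-773837965/44523) = -30371592450320/44523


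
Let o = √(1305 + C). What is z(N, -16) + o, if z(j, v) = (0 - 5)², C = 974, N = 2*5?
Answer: 25 + √2279 ≈ 72.739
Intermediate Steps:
N = 10
z(j, v) = 25 (z(j, v) = (-5)² = 25)
o = √2279 (o = √(1305 + 974) = √2279 ≈ 47.739)
z(N, -16) + o = 25 + √2279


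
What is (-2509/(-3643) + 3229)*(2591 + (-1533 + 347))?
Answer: 16530887180/3643 ≈ 4.5377e+6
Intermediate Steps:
(-2509/(-3643) + 3229)*(2591 + (-1533 + 347)) = (-2509*(-1/3643) + 3229)*(2591 - 1186) = (2509/3643 + 3229)*1405 = (11765756/3643)*1405 = 16530887180/3643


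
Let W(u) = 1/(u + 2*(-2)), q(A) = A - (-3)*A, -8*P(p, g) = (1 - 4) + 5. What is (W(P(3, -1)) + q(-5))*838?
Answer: -288272/17 ≈ -16957.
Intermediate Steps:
P(p, g) = -¼ (P(p, g) = -((1 - 4) + 5)/8 = -(-3 + 5)/8 = -⅛*2 = -¼)
q(A) = 4*A (q(A) = A + 3*A = 4*A)
W(u) = 1/(-4 + u) (W(u) = 1/(u - 4) = 1/(-4 + u))
(W(P(3, -1)) + q(-5))*838 = (1/(-4 - ¼) + 4*(-5))*838 = (1/(-17/4) - 20)*838 = (-4/17 - 20)*838 = -344/17*838 = -288272/17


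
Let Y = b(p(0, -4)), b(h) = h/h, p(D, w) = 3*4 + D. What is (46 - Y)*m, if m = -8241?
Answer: -370845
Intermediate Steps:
p(D, w) = 12 + D
b(h) = 1
Y = 1
(46 - Y)*m = (46 - 1*1)*(-8241) = (46 - 1)*(-8241) = 45*(-8241) = -370845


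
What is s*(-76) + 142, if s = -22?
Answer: 1814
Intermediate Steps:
s*(-76) + 142 = -22*(-76) + 142 = 1672 + 142 = 1814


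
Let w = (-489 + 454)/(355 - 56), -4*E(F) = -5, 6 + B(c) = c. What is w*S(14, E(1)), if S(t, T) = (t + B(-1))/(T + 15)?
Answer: -196/3887 ≈ -0.050425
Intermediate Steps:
B(c) = -6 + c
E(F) = 5/4 (E(F) = -1/4*(-5) = 5/4)
S(t, T) = (-7 + t)/(15 + T) (S(t, T) = (t + (-6 - 1))/(T + 15) = (t - 7)/(15 + T) = (-7 + t)/(15 + T))
w = -35/299 ≈ -0.11706
w*S(14, E(1)) = -35*(-7 + 14)/(299*(15 + 5/4)) = -35*7/(299*65/4) = -28*7/3887 = -35/299*28/65 = -196/3887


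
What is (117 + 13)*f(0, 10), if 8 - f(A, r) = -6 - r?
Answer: 3120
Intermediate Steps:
f(A, r) = 14 + r (f(A, r) = 8 - (-6 - r) = 8 + (6 + r) = 14 + r)
(117 + 13)*f(0, 10) = (117 + 13)*(14 + 10) = 130*24 = 3120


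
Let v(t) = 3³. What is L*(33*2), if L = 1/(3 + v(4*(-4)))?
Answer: 11/5 ≈ 2.2000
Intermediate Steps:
v(t) = 27
L = 1/30 (L = 1/(3 + 27) = 1/30 ≈ 0.033333)
L*(33*2) = (33*2)/30 = (1/30)*66 = 11/5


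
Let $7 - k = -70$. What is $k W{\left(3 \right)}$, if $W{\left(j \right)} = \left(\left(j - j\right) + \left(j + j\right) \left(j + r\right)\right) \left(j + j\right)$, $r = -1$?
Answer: $5544$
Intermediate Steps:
$k = 77$ ($k = 7 - -70 = 7 + 70 = 77$)
$W{\left(j \right)} = 4 j^{2} \left(-1 + j\right)$ ($W{\left(j \right)} = \left(\left(j - j\right) + \left(j + j\right) \left(j - 1\right)\right) \left(j + j\right) = \left(0 + 2 j \left(-1 + j\right)\right) 2 j = 2 j \left(-1 + j\right) 2 j = 4 j^{2} \left(-1 + j\right)$)
$k W{\left(3 \right)} = 77 \cdot 4 \cdot 3^{2} \left(-1 + 3\right) = 77 \cdot 4 \cdot 9 \cdot 2 = 77 \cdot 72 = 5544$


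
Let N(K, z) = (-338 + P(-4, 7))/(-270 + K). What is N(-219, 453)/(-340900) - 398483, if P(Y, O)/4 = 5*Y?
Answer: -33213577974359/83350050 ≈ -3.9848e+5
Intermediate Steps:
P(Y, O) = 20*Y (P(Y, O) = 4*(5*Y) = 20*Y)
N(K, z) = -418/(-270 + K) (N(K, z) = (-338 + 20*(-4))/(-270 + K) = (-338 - 80)/(-270 + K) = -418/(-270 + K))
N(-219, 453)/(-340900) - 398483 = -418/(-270 - 219)/(-340900) - 398483 = -418/(-489)*(-1/340900) - 398483 = -418*(-1/489)*(-1/340900) - 398483 = (418/489)*(-1/340900) - 398483 = -209/83350050 - 398483 = -33213577974359/83350050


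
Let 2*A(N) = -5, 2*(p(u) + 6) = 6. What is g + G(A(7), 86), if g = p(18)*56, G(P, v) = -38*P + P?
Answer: -151/2 ≈ -75.500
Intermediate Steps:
p(u) = -3 (p(u) = -6 + (1/2)*6 = -6 + 3 = -3)
A(N) = -5/2 (A(N) = (1/2)*(-5) = -5/2)
G(P, v) = -37*P
g = -168 (g = -3*56 = -168)
g + G(A(7), 86) = -168 - 37*(-5/2) = -168 + 185/2 = -151/2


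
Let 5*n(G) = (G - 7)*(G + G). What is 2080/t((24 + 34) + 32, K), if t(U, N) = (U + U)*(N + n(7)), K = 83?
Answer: 104/747 ≈ 0.13922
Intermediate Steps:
n(G) = 2*G*(-7 + G)/5 (n(G) = ((G - 7)*(G + G))/5 = ((-7 + G)*(2*G))/5 = (2*G*(-7 + G))/5 = 2*G*(-7 + G)/5)
t(U, N) = 2*N*U (t(U, N) = (U + U)*(N + (⅖)*7*(-7 + 7)) = (2*U)*(N + (⅖)*7*0) = (2*U)*(N + 0) = (2*U)*N = 2*N*U)
2080/t((24 + 34) + 32, K) = 2080/((2*83*((24 + 34) + 32))) = 2080/((2*83*(58 + 32))) = 2080/((2*83*90)) = 2080/14940 = 2080*(1/14940) = 104/747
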